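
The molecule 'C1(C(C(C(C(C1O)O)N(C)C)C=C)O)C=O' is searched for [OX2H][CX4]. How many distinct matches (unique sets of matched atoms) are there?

3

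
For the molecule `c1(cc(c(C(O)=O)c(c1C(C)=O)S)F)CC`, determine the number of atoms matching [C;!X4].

2

The query [C;!X4] means: aliphatic carbon that does not have four total connections.
Check the 16 heavy atoms by environment: 6× c (aromatic, X3) → no; 2× C (X3) → match; 2× O (X1) → no; 3× C (X4) → no; 1× S (X2) → no; 1× F (X1) → no; 1× O (X2) → no.
That gives 2 matching atoms.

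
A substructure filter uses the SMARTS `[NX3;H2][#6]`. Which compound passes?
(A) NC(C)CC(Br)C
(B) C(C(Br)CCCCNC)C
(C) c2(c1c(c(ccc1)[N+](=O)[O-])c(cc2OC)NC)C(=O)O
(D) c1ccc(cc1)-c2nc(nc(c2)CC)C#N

A

[NX3;H2][#6] describes a trivalent nitrogen with two H attached to carbon (a primary amine).
(A) contains a primary amino group (-NH2), which satisfies every atom and bond constraint.
(B) has an N-methylamino group (-NHCH3) but the nitrogen bears two carbons and only one H (H1), not H2.
(C) has an N-methylamino group (-NHCH3) but the nitrogen bears two carbons and only one H (H1), not H2.
(D) has a nitrile (-C#N) but the nitrogen is NX1 (triple-bonded), not NX3 with two H.
So the answer is (A).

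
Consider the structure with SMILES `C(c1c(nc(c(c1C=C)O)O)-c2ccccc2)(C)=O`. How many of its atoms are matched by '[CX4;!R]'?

The query [CX4;!R] means: aliphatic carbon with four total connections, not in a ring.
Check the 19 heavy atoms by environment: 1× n (aromatic, X2, in 6-ring) → no; 11× c (aromatic, X3, in 6-ring) → no; 3× C (X3, acyclic) → no; 1× O (X1, acyclic) → no; 1× C (X4, acyclic) → match; 2× O (X2, acyclic) → no.
That gives 1 matching atom.

1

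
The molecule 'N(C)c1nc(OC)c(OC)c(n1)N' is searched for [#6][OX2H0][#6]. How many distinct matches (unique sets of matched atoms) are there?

2

[#6][OX2H0][#6] is the SMARTS for an ether: an aliphatic oxygen bridging two carbons with no H on the oxygen.
The molecule carries 2 separate instances of a methoxy ether (-OCH3) meeting every constraint; each maps to a distinct set of atoms, giving 2 matches.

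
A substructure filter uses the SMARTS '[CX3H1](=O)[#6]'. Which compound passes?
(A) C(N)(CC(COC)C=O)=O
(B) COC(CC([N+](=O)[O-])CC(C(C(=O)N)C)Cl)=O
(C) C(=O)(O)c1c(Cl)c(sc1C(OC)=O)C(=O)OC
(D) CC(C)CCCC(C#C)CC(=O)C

A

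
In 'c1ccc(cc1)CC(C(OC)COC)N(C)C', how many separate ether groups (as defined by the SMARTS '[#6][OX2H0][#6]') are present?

2

[#6][OX2H0][#6] is the SMARTS for an ether: an aliphatic oxygen bridging two carbons with no H on the oxygen.
The molecule carries 2 separate instances of a methoxy ether (-OCH3) meeting every constraint; each maps to a distinct set of atoms, giving 2 matches.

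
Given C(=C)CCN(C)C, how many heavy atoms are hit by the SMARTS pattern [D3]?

1

The query [D3] means: atom with exactly three heavy-atom neighbours.
Check the 7 heavy atoms by environment: 3× C (D2) → no; 1× N (D3) → match; 3× C (D1) → no.
That gives 1 matching atom.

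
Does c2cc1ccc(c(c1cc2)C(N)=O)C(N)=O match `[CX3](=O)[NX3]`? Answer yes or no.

Yes

The pattern [CX3](=O)[NX3] describes a carbonyl carbon bonded to a trivalent nitrogen — an amide.
The molecule carries a primary amide (-C(=O)NH2), whose atoms satisfy every constraint of the query, so the pattern matches.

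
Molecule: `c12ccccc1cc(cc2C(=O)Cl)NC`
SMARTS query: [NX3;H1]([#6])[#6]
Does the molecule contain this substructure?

The pattern [NX3;H1]([#6])[#6] describes a trivalent nitrogen with one H, bonded to two carbons — a secondary amine.
The molecule carries an N-methylamino group (-NHCH3), whose atoms satisfy every constraint of the query, so the pattern matches.

Yes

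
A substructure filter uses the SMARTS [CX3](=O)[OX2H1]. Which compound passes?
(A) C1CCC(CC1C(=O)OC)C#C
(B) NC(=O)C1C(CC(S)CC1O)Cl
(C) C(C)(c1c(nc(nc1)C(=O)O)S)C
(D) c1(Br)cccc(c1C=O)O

[CX3](=O)[OX2H1] describes an sp2 carbon double-bonded to O and single-bonded to an -OH oxygen (a carboxylic acid).
(A) has a methyl-ester group (-C(=O)OCH3) but the singly-bonded O has no H (OX2H0, not OX2H1).
(B) has a primary amide (-C(=O)NH2) but the carbonyl is bonded to N, not to an -OH oxygen.
(C) contains a carboxylic acid group (-C(=O)OH), which satisfies every atom and bond constraint.
(D) has an aldehyde (-CHO) but there is no singly-bonded oxygen on the carbonyl carbon.
So the answer is (C).

C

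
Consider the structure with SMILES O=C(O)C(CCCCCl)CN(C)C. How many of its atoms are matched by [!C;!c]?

The query [!C;!c] means: neither aliphatic nor aromatic carbon — same as [!#6].
Check the 13 heavy atoms by environment: 9× C → no; 1× Cl → match; 1× N → match; 2× O → match.
Summing the matching environments: 1 + 1 + 2 = 4 matching atoms.

4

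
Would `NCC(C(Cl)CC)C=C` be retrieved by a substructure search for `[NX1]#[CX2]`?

No

The pattern [NX1]#[CX2] describes a nitrogen triple-bonded to a two-connected carbon — a nitrile.
The closest candidate here is a primary amino group (-NH2), but the nitrogen is NX3 (three connections), not NX1 triple-bonded. No other fragment satisfies the full query, so there is no match.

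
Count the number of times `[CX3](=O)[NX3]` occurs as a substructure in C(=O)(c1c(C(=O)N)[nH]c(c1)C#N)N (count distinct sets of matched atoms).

[CX3](=O)[NX3] is the SMARTS for an amide: a carbonyl carbon bonded to a trivalent nitrogen.
The molecule carries 2 separate instances of a primary amide (-C(=O)NH2) meeting every constraint; each maps to a distinct set of atoms, giving 2 matches.

2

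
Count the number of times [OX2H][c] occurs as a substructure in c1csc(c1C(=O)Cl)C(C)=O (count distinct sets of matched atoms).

0

[OX2H][c] is the SMARTS for a phenol: a hydroxyl oxygen attached to an aromatic carbon.
No fragment in the molecule satisfies every constraint, giving 0 matches.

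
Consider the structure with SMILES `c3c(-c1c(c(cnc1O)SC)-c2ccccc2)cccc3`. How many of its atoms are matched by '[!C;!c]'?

The query [!C;!c] means: neither aliphatic nor aromatic carbon — same as [!#6].
Check the 21 heavy atoms by environment: 1× n (aromatic) → match; 17× c (aromatic) → no; 1× S → match; 1× C → no; 1× O → match.
Summing the matching environments: 1 + 1 + 1 = 3 matching atoms.

3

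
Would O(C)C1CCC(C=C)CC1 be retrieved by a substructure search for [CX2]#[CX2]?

No

The pattern [CX2]#[CX2] describes a carbon-carbon triple bond — an alkyne.
The closest candidate here is a vinyl group (-CH=CH2), but the C=C is a double bond; both carbons are CX3, not CX2. No other fragment satisfies the full query, so there is no match.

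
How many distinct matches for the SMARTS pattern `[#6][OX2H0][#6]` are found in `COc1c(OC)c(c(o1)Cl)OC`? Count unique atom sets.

3

[#6][OX2H0][#6] is the SMARTS for an ether: an aliphatic oxygen bridging two carbons with no H on the oxygen.
The molecule carries 3 separate instances of a methoxy ether (-OCH3) meeting every constraint; each maps to a distinct set of atoms, giving 3 matches.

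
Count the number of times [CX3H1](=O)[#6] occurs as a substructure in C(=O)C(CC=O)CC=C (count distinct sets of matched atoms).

[CX3H1](=O)[#6] is the SMARTS for an aldehyde: an sp2 carbon with one H, double-bonded to O and single-bonded to carbon.
The molecule carries 2 separate instances of an aldehyde (-CHO) meeting every constraint; each maps to a distinct set of atoms, giving 2 matches.

2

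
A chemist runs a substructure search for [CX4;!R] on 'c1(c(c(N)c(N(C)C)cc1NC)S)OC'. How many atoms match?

Check the 15 heavy atoms by environment: 6× c (aromatic, X3, in 6-ring) → no; 1× S (X2, acyclic) → no; 3× N (X3, acyclic) → no; 4× C (X4, acyclic) → match; 1× O (X2, acyclic) → no.
That gives 4 matching atoms.

4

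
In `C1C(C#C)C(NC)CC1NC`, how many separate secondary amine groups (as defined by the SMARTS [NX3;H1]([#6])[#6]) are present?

2

[NX3;H1]([#6])[#6] is the SMARTS for a secondary amine: a trivalent nitrogen with one H, bonded to two carbons.
The molecule carries 2 separate instances of an N-methylamino group (-NHCH3) meeting every constraint; each maps to a distinct set of atoms, giving 2 matches.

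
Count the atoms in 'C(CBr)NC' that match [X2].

0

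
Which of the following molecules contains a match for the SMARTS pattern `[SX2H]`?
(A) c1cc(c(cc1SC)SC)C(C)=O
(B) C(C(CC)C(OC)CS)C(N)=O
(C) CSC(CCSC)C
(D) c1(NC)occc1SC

B

[SX2H] describes an aliphatic sulfur with two connections, one being H (a thiol).
(A) has a methylthio ether (-SCH3) but the sulfur has H0 (bonded to two carbons), not H1.
(B) contains a thiol (-SH), which satisfies every atom and bond constraint.
(C) has a methylthio ether (-SCH3) but the sulfur has H0 (bonded to two carbons), not H1.
(D) has a methylthio ether (-SCH3) but the sulfur has H0 (bonded to two carbons), not H1.
So the answer is (B).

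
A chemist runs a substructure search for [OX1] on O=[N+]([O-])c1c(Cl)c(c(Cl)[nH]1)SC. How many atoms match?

The query [OX1] means: aliphatic oxygen with one total connection — typically a carbonyl =O or an oxide.
Check the 12 heavy atoms by environment: 1× n (aromatic, X3) → no; 4× c (aromatic, X3) → no; 2× Cl (X1) → no; 1× S (X2) → no; 1× C (X4) → no; 1× N (charge +1, X3) → no; 1× O (charge -1, X1) → match; 1× O (X1) → match.
Summing the matching environments: 1 + 1 = 2 matching atoms.

2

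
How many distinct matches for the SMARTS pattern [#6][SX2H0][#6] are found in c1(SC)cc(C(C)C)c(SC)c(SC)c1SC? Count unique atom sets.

[#6][SX2H0][#6] is the SMARTS for a thioether: an aliphatic sulfur bridging two carbons with no H on the sulfur.
The molecule carries 4 separate instances of a methylthio ether (-SCH3) meeting every constraint; each maps to a distinct set of atoms, giving 4 matches.

4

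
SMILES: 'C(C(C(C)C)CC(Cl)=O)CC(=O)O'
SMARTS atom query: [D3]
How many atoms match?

The query [D3] means: atom with exactly three heavy-atom neighbours.
Check the 13 heavy atoms by environment: 3× C (D2) → no; 4× C (D3) → match; 2× C (D1) → no; 3× O (D1) → no; 1× Cl (D1) → no.
That gives 4 matching atoms.

4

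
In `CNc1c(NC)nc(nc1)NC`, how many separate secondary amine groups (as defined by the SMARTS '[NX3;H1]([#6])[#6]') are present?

3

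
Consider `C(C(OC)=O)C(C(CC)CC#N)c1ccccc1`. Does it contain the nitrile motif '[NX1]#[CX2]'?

Yes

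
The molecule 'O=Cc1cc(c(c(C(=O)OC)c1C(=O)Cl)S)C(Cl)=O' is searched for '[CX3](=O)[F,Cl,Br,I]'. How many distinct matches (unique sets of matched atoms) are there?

2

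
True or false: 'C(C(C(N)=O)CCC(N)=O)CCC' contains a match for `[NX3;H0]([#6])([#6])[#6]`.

False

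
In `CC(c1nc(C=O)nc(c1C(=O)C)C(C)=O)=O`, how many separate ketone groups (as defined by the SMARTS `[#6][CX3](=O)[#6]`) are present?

[#6][CX3](=O)[#6] is the SMARTS for a ketone: a carbonyl carbon (no H) flanked by two carbons.
The molecule carries 3 separate instances of an acetyl/ketone group (-C(=O)CH3) meeting every constraint; each maps to a distinct set of atoms, giving 3 matches.

3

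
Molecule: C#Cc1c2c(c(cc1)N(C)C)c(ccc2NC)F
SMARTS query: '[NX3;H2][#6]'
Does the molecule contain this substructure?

No

The pattern [NX3;H2][#6] describes a trivalent nitrogen with two H attached to carbon — a primary amine.
The closest candidate here is a dimethylamino group (-N(CH3)2), but the nitrogen has H0, not H2. No other fragment satisfies the full query, so there is no match.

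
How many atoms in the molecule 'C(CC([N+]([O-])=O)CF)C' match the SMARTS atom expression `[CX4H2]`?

3

The query [CX4H2] means: sp3 carbon (X4) with exactly two hydrogens.
Check the 9 heavy atoms by environment: 3× C (H2, X4) → match; 1× C (H1, X4) → no; 1× N (charge +1, H0, X3) → no; 1× O (charge -1, H0, X1) → no; 1× O (H0, X1) → no; 1× C (H3, X4) → no; 1× F (H0, X1) → no.
That gives 3 matching atoms.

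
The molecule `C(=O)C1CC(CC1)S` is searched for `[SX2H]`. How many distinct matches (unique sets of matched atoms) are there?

[SX2H] is the SMARTS for a thiol: an aliphatic sulfur with two connections, one being H.
Exactly one fragment in the molecule meets all constraints, giving 1 match.

1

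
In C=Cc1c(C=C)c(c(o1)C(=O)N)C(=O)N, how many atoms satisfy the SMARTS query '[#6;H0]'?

The query [#6;H0] means: any carbon with no attached hydrogen.
Check the 15 heavy atoms by environment: 1× o (aromatic, H0) → no; 4× c (aromatic, H0) → match; 2× C (H1) → no; 2× C (H2) → no; 2× C (H0) → match; 2× O (H0) → no; 2× N (H2) → no.
Summing the matching environments: 4 + 2 = 6 matching atoms.

6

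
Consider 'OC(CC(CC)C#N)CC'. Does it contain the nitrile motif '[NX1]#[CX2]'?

Yes

The pattern [NX1]#[CX2] describes a nitrogen triple-bonded to a two-connected carbon — a nitrile.
The molecule carries a nitrile (-C#N), whose atoms satisfy every constraint of the query, so the pattern matches.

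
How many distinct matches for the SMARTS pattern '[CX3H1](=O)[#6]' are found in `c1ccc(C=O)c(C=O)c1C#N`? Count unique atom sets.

2

[CX3H1](=O)[#6] is the SMARTS for an aldehyde: an sp2 carbon with one H, double-bonded to O and single-bonded to carbon.
The molecule carries 2 separate instances of an aldehyde (-CHO) meeting every constraint; each maps to a distinct set of atoms, giving 2 matches.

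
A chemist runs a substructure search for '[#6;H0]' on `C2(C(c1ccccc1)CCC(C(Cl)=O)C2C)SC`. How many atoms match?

The query [#6;H0] means: any carbon with no attached hydrogen.
Check the 18 heavy atoms by environment: 4× C (H1) → no; 2× C (H2) → no; 1× C (H0) → match; 1× O (H0) → no; 1× Cl (H0) → no; 1× S (H0) → no; 2× C (H3) → no; 1× c (aromatic, H0) → match; 5× c (aromatic, H1) → no.
Summing the matching environments: 1 + 1 = 2 matching atoms.

2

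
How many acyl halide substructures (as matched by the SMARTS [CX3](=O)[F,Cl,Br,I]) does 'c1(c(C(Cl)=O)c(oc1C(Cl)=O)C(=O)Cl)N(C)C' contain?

[CX3](=O)[F,Cl,Br,I] is the SMARTS for an acyl halide: a carbonyl carbon bonded to a halogen.
The molecule carries 3 separate instances of an acyl chloride (-C(=O)Cl) meeting every constraint; each maps to a distinct set of atoms, giving 3 matches.

3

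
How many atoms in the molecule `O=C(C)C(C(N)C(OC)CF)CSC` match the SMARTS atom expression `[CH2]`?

2

The query [CH2] means: aliphatic carbon with exactly two hydrogens.
Check the 14 heavy atoms by environment: 2× C (H2) → match; 3× C (H1) → no; 1× F (H0) → no; 1× C (H0) → no; 2× O (H0) → no; 3× C (H3) → no; 1× S (H0) → no; 1× N (H2) → no.
That gives 2 matching atoms.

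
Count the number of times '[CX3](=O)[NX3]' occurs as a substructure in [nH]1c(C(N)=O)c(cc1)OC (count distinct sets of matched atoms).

[CX3](=O)[NX3] is the SMARTS for an amide: a carbonyl carbon bonded to a trivalent nitrogen.
Exactly one fragment in the molecule meets all constraints, giving 1 match.

1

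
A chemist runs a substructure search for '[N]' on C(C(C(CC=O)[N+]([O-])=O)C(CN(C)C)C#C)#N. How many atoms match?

3

Check the 17 heavy atoms by environment: 11× C → no; 1× N (charge +1) → match; 1× O (charge -1) → no; 2× O → no; 2× N → match.
Summing the matching environments: 1 + 2 = 3 matching atoms.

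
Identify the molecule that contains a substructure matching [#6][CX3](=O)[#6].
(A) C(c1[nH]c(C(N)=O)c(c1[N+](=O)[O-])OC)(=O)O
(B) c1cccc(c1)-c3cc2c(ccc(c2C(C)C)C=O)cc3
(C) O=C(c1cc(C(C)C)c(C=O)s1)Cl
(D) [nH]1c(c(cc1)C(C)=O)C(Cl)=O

[#6][CX3](=O)[#6] describes a carbonyl carbon (no H) flanked by two carbons (a ketone).
(A) has a primary amide (-C(=O)NH2) but one neighbour of the carbonyl carbon is N, not C.
(B) has an aldehyde (-CHO) but the carbonyl carbon has H1, so it is not flanked by two carbons.
(C) has an aldehyde (-CHO) but the carbonyl carbon has H1, so it is not flanked by two carbons.
(D) contains an acetyl/ketone group (-C(=O)CH3), which satisfies every atom and bond constraint.
So the answer is (D).

D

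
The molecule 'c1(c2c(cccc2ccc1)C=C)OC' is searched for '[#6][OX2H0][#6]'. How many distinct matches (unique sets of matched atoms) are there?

1

[#6][OX2H0][#6] is the SMARTS for an ether: an aliphatic oxygen bridging two carbons with no H on the oxygen.
Exactly one fragment in the molecule meets all constraints, giving 1 match.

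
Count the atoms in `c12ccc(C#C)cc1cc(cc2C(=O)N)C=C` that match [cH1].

The query [cH1] means: aromatic carbon bearing exactly one hydrogen.
Check the 17 heavy atoms by environment: 5× c (aromatic, H0) → no; 5× c (aromatic, H1) → match; 2× C (H1) → no; 1× C (H2) → no; 2× C (H0) → no; 1× O (H0) → no; 1× N (H2) → no.
That gives 5 matching atoms.

5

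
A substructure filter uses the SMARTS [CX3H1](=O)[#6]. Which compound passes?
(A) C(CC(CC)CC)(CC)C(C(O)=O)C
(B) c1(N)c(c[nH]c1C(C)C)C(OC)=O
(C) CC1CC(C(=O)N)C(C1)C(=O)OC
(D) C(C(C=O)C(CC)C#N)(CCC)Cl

D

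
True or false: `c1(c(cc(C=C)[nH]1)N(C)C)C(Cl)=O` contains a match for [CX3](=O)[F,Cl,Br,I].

True

The pattern [CX3](=O)[F,Cl,Br,I] describes a carbonyl carbon bonded to a halogen — an acyl halide.
The molecule carries an acyl chloride (-C(=O)Cl), whose atoms satisfy every constraint of the query, so the pattern matches.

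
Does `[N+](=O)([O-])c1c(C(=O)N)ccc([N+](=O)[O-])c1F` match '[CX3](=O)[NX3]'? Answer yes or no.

Yes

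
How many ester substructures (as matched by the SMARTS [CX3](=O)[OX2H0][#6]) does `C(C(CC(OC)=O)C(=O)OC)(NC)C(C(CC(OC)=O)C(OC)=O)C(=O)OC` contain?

[CX3](=O)[OX2H0][#6] is the SMARTS for an ester: a carbonyl carbon bonded to an oxygen that is itself bonded to carbon (no H on that O).
The molecule carries 5 separate instances of a methyl-ester group (-C(=O)OCH3) meeting every constraint; each maps to a distinct set of atoms, giving 5 matches.

5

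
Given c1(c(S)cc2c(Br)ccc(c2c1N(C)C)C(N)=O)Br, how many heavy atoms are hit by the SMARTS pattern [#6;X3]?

11

The query [#6;X3] means: any carbon (aromatic or not) with three total connections.
Check the 19 heavy atoms by environment: 10× c (aromatic, X3) → match; 1× C (X3) → match; 1× O (X1) → no; 2× N (X3) → no; 2× C (X4) → no; 1× S (X2) → no; 2× Br (X1) → no.
Summing the matching environments: 10 + 1 = 11 matching atoms.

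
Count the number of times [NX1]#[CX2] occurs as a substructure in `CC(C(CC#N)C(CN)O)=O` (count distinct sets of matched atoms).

1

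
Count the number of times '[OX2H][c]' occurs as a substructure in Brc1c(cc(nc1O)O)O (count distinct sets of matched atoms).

3

[OX2H][c] is the SMARTS for a phenol: a hydroxyl oxygen attached to an aromatic carbon.
The molecule carries 3 separate instances of a hydroxyl group (-OH) meeting every constraint; each maps to a distinct set of atoms, giving 3 matches.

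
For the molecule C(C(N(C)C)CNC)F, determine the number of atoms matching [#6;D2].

2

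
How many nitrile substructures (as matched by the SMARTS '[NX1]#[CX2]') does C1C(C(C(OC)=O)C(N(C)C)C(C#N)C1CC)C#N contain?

2

[NX1]#[CX2] is the SMARTS for a nitrile: a nitrogen triple-bonded to a two-connected carbon.
The molecule carries 2 separate instances of a nitrile (-C#N) meeting every constraint; each maps to a distinct set of atoms, giving 2 matches.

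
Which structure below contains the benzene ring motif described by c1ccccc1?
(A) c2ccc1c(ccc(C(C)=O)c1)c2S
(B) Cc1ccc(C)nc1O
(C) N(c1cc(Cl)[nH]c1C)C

c1ccccc1 describes six aromatic carbons in a ring (a benzene ring).
(A) contains the required atom environment, so the pattern matches.
(B) has a methyl group (-CH3) but no six-membered all-carbon aromatic ring is present.
(C) has a methyl group (-CH3) but no six-membered all-carbon aromatic ring is present.
So the answer is (A).

A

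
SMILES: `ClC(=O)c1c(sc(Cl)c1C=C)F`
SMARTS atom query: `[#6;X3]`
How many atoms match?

7

The query [#6;X3] means: any carbon (aromatic or not) with three total connections.
Check the 12 heavy atoms by environment: 1× s (aromatic, X2) → no; 4× c (aromatic, X3) → match; 3× C (X3) → match; 1× O (X1) → no; 2× Cl (X1) → no; 1× F (X1) → no.
Summing the matching environments: 4 + 3 = 7 matching atoms.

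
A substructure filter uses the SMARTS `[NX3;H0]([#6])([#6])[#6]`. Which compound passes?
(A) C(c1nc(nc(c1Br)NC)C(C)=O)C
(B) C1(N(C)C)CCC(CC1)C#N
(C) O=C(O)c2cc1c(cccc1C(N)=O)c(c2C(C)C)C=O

B

[NX3;H0]([#6])([#6])[#6] describes a trivalent nitrogen with no H, bonded to three carbons (a tertiary amine).
(A) has an N-methylamino group (-NHCH3) but the nitrogen still has one H (H1), not H0.
(B) contains a dimethylamino group (-N(CH3)2), which satisfies every atom and bond constraint.
(C) has a primary amide (-C(=O)NH2) but the amide nitrogen has H2 and only one carbon neighbour.
So the answer is (B).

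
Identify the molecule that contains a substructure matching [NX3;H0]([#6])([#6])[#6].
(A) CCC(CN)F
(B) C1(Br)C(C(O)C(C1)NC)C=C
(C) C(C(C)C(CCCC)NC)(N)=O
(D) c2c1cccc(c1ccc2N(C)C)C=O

D

[NX3;H0]([#6])([#6])[#6] describes a trivalent nitrogen with no H, bonded to three carbons (a tertiary amine).
(A) has a primary amino group (-NH2) but the nitrogen has H2, not H0 with three carbons.
(B) has an N-methylamino group (-NHCH3) but the nitrogen still has one H (H1), not H0.
(C) has an N-methylamino group (-NHCH3) but the nitrogen still has one H (H1), not H0.
(D) contains a dimethylamino group (-N(CH3)2), which satisfies every atom and bond constraint.
So the answer is (D).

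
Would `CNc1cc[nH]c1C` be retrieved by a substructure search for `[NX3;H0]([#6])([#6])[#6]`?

The pattern [NX3;H0]([#6])([#6])[#6] describes a trivalent nitrogen with no H, bonded to three carbons — a tertiary amine.
The closest candidate here is an N-methylamino group (-NHCH3), but the nitrogen still has one H (H1), not H0. No other fragment satisfies the full query, so there is no match.

No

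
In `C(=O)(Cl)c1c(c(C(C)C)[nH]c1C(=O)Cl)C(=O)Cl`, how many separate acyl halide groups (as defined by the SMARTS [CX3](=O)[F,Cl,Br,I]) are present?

3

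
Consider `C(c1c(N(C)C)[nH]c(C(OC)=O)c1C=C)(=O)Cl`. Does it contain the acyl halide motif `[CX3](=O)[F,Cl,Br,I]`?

Yes

The pattern [CX3](=O)[F,Cl,Br,I] describes a carbonyl carbon bonded to a halogen — an acyl halide.
The molecule carries an acyl chloride (-C(=O)Cl), whose atoms satisfy every constraint of the query, so the pattern matches.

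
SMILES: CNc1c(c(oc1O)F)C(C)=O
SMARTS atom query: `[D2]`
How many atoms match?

The query [D2] means: atom with exactly two heavy-atom neighbours.
Check the 12 heavy atoms by environment: 1× o (aromatic, D2) → match; 4× c (aromatic, D3) → no; 1× C (D3) → no; 2× O (D1) → no; 2× C (D1) → no; 1× N (D2) → match; 1× F (D1) → no.
Summing the matching environments: 1 + 1 = 2 matching atoms.

2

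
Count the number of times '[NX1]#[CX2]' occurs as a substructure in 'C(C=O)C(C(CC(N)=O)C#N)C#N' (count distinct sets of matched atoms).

[NX1]#[CX2] is the SMARTS for a nitrile: a nitrogen triple-bonded to a two-connected carbon.
The molecule carries 2 separate instances of a nitrile (-C#N) meeting every constraint; each maps to a distinct set of atoms, giving 2 matches.

2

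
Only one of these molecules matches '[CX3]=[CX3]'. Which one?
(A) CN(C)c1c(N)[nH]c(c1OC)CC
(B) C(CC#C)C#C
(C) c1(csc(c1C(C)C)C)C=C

C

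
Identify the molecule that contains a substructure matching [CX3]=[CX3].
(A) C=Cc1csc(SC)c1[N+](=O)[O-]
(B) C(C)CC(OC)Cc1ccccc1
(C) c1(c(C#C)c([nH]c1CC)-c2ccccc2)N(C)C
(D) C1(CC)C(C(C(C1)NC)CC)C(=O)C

A

[CX3]=[CX3] describes a non-aromatic C=C double bond between two sp2 carbons (an alkene).
(A) contains a vinyl group (-CH=CH2), which satisfies every atom and bond constraint.
(B) has an ethyl group (-CH2CH3) but its C-C bond is a single bond between CX4 carbons, not CX3=CX3.
(C) has an ethynyl group (-C#CH) but the C-C bond is a triple bond, not a double bond.
(D) has an ethyl group (-CH2CH3) but its C-C bond is a single bond between CX4 carbons, not CX3=CX3.
So the answer is (A).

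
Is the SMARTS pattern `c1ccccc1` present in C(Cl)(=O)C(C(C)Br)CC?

The pattern c1ccccc1 describes six aromatic carbons in a ring — a benzene ring.
The closest candidate here is a methyl group (-CH3), but no six-membered all-carbon aromatic ring is present. No other fragment satisfies the full query, so there is no match.

No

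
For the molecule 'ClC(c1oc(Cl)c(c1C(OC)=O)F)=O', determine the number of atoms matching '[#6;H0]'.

6

The query [#6;H0] means: any carbon with no attached hydrogen.
Check the 14 heavy atoms by environment: 1× o (aromatic, H0) → no; 4× c (aromatic, H0) → match; 2× Cl (H0) → no; 1× F (H0) → no; 2× C (H0) → match; 3× O (H0) → no; 1× C (H3) → no.
Summing the matching environments: 4 + 2 = 6 matching atoms.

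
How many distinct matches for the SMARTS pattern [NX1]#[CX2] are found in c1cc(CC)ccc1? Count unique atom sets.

[NX1]#[CX2] is the SMARTS for a nitrile: a nitrogen triple-bonded to a two-connected carbon.
No fragment in the molecule satisfies every constraint, giving 0 matches.

0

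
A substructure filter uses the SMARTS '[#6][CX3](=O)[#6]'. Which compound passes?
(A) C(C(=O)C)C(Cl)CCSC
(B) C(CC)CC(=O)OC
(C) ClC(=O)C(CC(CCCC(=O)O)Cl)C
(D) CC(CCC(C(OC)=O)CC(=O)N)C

A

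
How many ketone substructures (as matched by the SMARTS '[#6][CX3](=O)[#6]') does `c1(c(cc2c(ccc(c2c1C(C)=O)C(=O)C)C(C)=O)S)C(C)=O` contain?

4

[#6][CX3](=O)[#6] is the SMARTS for a ketone: a carbonyl carbon (no H) flanked by two carbons.
The molecule carries 4 separate instances of an acetyl/ketone group (-C(=O)CH3) meeting every constraint; each maps to a distinct set of atoms, giving 4 matches.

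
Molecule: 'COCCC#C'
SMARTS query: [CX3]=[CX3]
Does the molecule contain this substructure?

The pattern [CX3]=[CX3] describes a non-aromatic C=C double bond between two sp2 carbons — an alkene.
The closest candidate here is an ethynyl group (-C#CH), but the C-C bond is a triple bond, not a double bond. No other fragment satisfies the full query, so there is no match.

No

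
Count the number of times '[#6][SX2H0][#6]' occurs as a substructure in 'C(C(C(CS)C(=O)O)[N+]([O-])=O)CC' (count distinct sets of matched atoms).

0

[#6][SX2H0][#6] is the SMARTS for a thioether: an aliphatic sulfur bridging two carbons with no H on the sulfur.
The molecule has a thiol (-SH), but the sulfur has H1, not H0 bridging two carbons; nothing else fits, so there are 0 matches.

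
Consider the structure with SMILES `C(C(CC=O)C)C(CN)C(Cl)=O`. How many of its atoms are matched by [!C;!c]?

4

The query [!C;!c] means: neither aliphatic nor aromatic carbon — same as [!#6].
Check the 12 heavy atoms by environment: 8× C → no; 2× O → match; 1× N → match; 1× Cl → match.
Summing the matching environments: 2 + 1 + 1 = 4 matching atoms.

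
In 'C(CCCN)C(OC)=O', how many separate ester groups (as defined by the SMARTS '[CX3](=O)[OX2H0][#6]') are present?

1

[CX3](=O)[OX2H0][#6] is the SMARTS for an ester: a carbonyl carbon bonded to an oxygen that is itself bonded to carbon (no H on that O).
Exactly one fragment in the molecule meets all constraints, giving 1 match.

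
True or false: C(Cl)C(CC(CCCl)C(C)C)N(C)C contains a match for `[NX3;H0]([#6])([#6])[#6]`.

The pattern [NX3;H0]([#6])([#6])[#6] describes a trivalent nitrogen with no H, bonded to three carbons — a tertiary amine.
The molecule carries a dimethylamino group (-N(CH3)2), whose atoms satisfy every constraint of the query, so the pattern matches.

True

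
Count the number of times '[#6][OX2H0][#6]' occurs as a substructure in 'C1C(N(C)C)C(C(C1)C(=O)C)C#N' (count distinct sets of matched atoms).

[#6][OX2H0][#6] is the SMARTS for an ether: an aliphatic oxygen bridging two carbons with no H on the oxygen.
No fragment in the molecule satisfies every constraint, giving 0 matches.

0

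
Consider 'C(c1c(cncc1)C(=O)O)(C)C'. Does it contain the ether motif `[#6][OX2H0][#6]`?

The pattern [#6][OX2H0][#6] describes an aliphatic oxygen bridging two carbons with no H on the oxygen — an ether.
The closest candidate here is a carboxylic acid group (-C(=O)OH), but the -OH oxygen has H1; the =O is OX1, not OX2. No other fragment satisfies the full query, so there is no match.

No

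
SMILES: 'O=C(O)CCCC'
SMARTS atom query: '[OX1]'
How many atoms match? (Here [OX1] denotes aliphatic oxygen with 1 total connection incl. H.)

The query [OX1] means: aliphatic oxygen with one total connection — typically a carbonyl =O or an oxide.
Check the 7 heavy atoms by environment: 4× C (X4) → no; 1× C (X3) → no; 1× O (X1) → match; 1× O (X2) → no.
That gives 1 matching atom.

1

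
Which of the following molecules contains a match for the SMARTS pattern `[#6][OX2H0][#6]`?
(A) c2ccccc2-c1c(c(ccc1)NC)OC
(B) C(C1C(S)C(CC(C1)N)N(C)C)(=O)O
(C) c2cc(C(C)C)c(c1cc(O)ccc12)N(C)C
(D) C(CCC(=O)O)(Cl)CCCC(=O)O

A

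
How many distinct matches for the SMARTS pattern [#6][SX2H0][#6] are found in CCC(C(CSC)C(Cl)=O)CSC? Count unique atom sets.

2

[#6][SX2H0][#6] is the SMARTS for a thioether: an aliphatic sulfur bridging two carbons with no H on the sulfur.
The molecule carries 2 separate instances of a methylthio ether (-SCH3) meeting every constraint; each maps to a distinct set of atoms, giving 2 matches.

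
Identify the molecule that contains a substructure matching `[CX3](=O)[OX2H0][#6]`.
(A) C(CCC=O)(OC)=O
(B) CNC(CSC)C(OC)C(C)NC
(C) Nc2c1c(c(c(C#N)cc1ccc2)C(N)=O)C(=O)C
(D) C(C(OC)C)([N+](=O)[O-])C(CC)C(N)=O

[CX3](=O)[OX2H0][#6] describes a carbonyl carbon bonded to an oxygen that is itself bonded to carbon (no H on that O) (an ester).
(A) contains a methyl-ester group (-C(=O)OCH3), which satisfies every atom and bond constraint.
(B) has a methoxy ether (-OCH3) but the ether oxygen is not adjacent to a C=O carbon.
(C) has a primary amide (-C(=O)NH2) but the carbonyl is bonded to N, not to an O-C linkage.
(D) has a methoxy ether (-OCH3) but the ether oxygen is not adjacent to a C=O carbon.
So the answer is (A).

A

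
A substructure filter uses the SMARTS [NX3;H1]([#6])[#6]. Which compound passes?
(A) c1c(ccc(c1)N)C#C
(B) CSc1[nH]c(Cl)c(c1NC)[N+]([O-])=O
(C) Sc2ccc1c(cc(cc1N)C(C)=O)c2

[NX3;H1]([#6])[#6] describes a trivalent nitrogen with one H, bonded to two carbons (a secondary amine).
(A) has a primary amino group (-NH2) but the nitrogen has H2 and only one carbon neighbour.
(B) contains an N-methylamino group (-NHCH3), which satisfies every atom and bond constraint.
(C) has a primary amino group (-NH2) but the nitrogen has H2 and only one carbon neighbour.
So the answer is (B).

B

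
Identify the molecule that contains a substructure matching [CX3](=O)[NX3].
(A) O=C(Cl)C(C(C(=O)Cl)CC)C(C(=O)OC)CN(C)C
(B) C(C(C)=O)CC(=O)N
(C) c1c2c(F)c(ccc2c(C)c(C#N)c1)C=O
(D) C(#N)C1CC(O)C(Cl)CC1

B

[CX3](=O)[NX3] describes a carbonyl carbon bonded to a trivalent nitrogen (an amide).
(A) has a methyl-ester group (-C(=O)OCH3) but the carbonyl is bonded to O, not to an NX3 nitrogen.
(B) contains a primary amide (-C(=O)NH2), which satisfies every atom and bond constraint.
(C) has a nitrile (-C#N) but the nitrile N is NX1 (triple-bonded), not NX3.
(D) has a nitrile (-C#N) but the nitrile N is NX1 (triple-bonded), not NX3.
So the answer is (B).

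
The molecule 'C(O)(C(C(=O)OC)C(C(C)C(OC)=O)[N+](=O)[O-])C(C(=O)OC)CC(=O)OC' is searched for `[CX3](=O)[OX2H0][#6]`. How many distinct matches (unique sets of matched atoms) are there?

[CX3](=O)[OX2H0][#6] is the SMARTS for an ester: a carbonyl carbon bonded to an oxygen that is itself bonded to carbon (no H on that O).
The molecule carries 4 separate instances of a methyl-ester group (-C(=O)OCH3) meeting every constraint; each maps to a distinct set of atoms, giving 4 matches.

4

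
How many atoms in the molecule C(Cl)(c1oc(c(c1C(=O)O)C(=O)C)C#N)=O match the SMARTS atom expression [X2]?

3

The query [X2] means: any atom with exactly two total connections (bonds + H).
Check the 16 heavy atoms by environment: 1× o (aromatic, X2) → match; 4× c (aromatic, X3) → no; 3× C (X3) → no; 3× O (X1) → no; 1× O (X2) → match; 1× C (X2) → match; 1× N (X1) → no; 1× Cl (X1) → no; 1× C (X4) → no.
Summing the matching environments: 1 + 1 + 1 = 3 matching atoms.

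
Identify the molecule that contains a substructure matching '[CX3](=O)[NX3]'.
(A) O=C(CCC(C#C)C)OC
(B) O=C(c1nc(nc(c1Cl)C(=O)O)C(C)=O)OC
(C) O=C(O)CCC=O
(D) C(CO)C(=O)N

D

[CX3](=O)[NX3] describes a carbonyl carbon bonded to a trivalent nitrogen (an amide).
(A) has a methyl-ester group (-C(=O)OCH3) but the carbonyl is bonded to O, not to an NX3 nitrogen.
(B) has a carboxylic acid group (-C(=O)OH) but the carbonyl is bonded to O, not to an NX3 nitrogen.
(C) has a carboxylic acid group (-C(=O)OH) but the carbonyl is bonded to O, not to an NX3 nitrogen.
(D) contains a primary amide (-C(=O)NH2), which satisfies every atom and bond constraint.
So the answer is (D).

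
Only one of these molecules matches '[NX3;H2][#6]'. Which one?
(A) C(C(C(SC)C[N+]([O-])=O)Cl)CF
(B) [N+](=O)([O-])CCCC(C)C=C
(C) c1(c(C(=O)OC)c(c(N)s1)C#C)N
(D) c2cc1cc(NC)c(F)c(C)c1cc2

C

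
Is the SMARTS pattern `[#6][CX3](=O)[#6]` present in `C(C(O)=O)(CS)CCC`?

No

The pattern [#6][CX3](=O)[#6] describes a carbonyl carbon (no H) flanked by two carbons — a ketone.
The closest candidate here is a carboxylic acid group (-C(=O)OH), but one neighbour of the carbonyl carbon is O, not C. No other fragment satisfies the full query, so there is no match.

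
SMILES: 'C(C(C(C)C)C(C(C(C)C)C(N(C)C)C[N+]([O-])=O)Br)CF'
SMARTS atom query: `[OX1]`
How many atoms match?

The query [OX1] means: aliphatic oxygen with one total connection — typically a carbonyl =O or an oxide.
Check the 21 heavy atoms by environment: 15× C (X4) → no; 1× N (X3) → no; 1× N (charge +1, X3) → no; 1× O (charge -1, X1) → match; 1× O (X1) → match; 1× F (X1) → no; 1× Br (X1) → no.
Summing the matching environments: 1 + 1 = 2 matching atoms.

2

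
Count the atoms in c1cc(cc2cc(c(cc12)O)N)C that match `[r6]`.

10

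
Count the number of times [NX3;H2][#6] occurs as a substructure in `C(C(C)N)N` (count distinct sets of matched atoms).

2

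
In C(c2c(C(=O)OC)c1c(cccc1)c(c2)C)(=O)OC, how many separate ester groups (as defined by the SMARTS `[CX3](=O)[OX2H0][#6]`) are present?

[CX3](=O)[OX2H0][#6] is the SMARTS for an ester: a carbonyl carbon bonded to an oxygen that is itself bonded to carbon (no H on that O).
The molecule carries 2 separate instances of a methyl-ester group (-C(=O)OCH3) meeting every constraint; each maps to a distinct set of atoms, giving 2 matches.

2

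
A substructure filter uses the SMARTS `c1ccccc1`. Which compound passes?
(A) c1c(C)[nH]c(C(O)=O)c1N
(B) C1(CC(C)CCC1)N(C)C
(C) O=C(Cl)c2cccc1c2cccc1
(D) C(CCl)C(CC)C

c1ccccc1 describes six aromatic carbons in a ring (a benzene ring).
(A) has a methyl group (-CH3) but no six-membered all-carbon aromatic ring is present.
(B) has a methyl group (-CH3) but no six-membered all-carbon aromatic ring is present.
(C) contains the required atom environment, so the pattern matches.
(D) has a methyl group (-CH3) but no six-membered all-carbon aromatic ring is present.
So the answer is (C).

C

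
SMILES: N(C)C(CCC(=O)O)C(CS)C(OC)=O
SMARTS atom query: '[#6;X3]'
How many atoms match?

2

The query [#6;X3] means: any carbon (aromatic or not) with three total connections.
Check the 15 heavy atoms by environment: 7× C (X4) → no; 1× N (X3) → no; 2× C (X3) → match; 2× O (X1) → no; 2× O (X2) → no; 1× S (X2) → no.
That gives 2 matching atoms.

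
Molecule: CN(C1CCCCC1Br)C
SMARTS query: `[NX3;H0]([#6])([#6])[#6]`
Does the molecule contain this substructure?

Yes

The pattern [NX3;H0]([#6])([#6])[#6] describes a trivalent nitrogen with no H, bonded to three carbons — a tertiary amine.
The molecule carries a dimethylamino group (-N(CH3)2), whose atoms satisfy every constraint of the query, so the pattern matches.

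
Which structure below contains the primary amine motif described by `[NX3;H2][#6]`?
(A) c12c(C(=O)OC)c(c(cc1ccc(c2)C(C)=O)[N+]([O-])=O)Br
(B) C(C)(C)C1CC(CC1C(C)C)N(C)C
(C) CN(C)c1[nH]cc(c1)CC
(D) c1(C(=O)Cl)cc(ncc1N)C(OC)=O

[NX3;H2][#6] describes a trivalent nitrogen with two H attached to carbon (a primary amine).
(A) has a nitro group (-[N+](=O)[O-]) but the nitrogen is [N+] with no H, not NX3H2.
(B) has a dimethylamino group (-N(CH3)2) but the nitrogen has H0, not H2.
(C) has a dimethylamino group (-N(CH3)2) but the nitrogen has H0, not H2.
(D) contains a primary amino group (-NH2), which satisfies every atom and bond constraint.
So the answer is (D).

D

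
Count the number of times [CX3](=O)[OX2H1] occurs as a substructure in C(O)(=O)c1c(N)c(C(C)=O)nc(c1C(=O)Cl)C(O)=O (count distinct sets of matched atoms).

[CX3](=O)[OX2H1] is the SMARTS for a carboxylic acid: an sp2 carbon double-bonded to O and single-bonded to an -OH oxygen.
The molecule carries 2 separate instances of a carboxylic acid group (-C(=O)OH) meeting every constraint; each maps to a distinct set of atoms, giving 2 matches.

2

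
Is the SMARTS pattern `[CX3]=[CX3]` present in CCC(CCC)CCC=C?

The pattern [CX3]=[CX3] describes a non-aromatic C=C double bond between two sp2 carbons — an alkene.
The molecule carries a vinyl group (-CH=CH2), whose atoms satisfy every constraint of the query, so the pattern matches.

Yes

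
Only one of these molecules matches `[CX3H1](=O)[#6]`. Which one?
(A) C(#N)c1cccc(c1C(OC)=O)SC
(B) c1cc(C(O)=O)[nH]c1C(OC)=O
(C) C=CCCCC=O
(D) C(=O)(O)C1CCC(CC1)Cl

C

[CX3H1](=O)[#6] describes an sp2 carbon with one H, double-bonded to O and single-bonded to carbon (an aldehyde).
(A) has a methyl-ester group (-C(=O)OCH3) but the carbonyl carbon has H0, not H1.
(B) has a carboxylic acid group (-C(=O)OH) but the carbonyl carbon has H0 and is bonded to O, not H1.
(C) contains an aldehyde (-CHO), which satisfies every atom and bond constraint.
(D) has a carboxylic acid group (-C(=O)OH) but the carbonyl carbon has H0 and is bonded to O, not H1.
So the answer is (C).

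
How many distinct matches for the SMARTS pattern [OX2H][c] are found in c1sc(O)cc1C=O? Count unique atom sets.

1

[OX2H][c] is the SMARTS for a phenol: a hydroxyl oxygen attached to an aromatic carbon.
Exactly one fragment in the molecule meets all constraints, giving 1 match.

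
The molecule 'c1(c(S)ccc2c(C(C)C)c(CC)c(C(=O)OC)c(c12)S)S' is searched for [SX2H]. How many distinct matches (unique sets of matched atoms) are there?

3

[SX2H] is the SMARTS for a thiol: an aliphatic sulfur with two connections, one being H.
The molecule carries 3 separate instances of a thiol (-SH) meeting every constraint; each maps to a distinct set of atoms, giving 3 matches.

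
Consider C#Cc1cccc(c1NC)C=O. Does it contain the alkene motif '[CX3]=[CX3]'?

No

The pattern [CX3]=[CX3] describes a non-aromatic C=C double bond between two sp2 carbons — an alkene.
The closest candidate here is an ethynyl group (-C#CH), but the C-C bond is a triple bond, not a double bond. No other fragment satisfies the full query, so there is no match.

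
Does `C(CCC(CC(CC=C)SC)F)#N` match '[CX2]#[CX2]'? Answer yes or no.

The pattern [CX2]#[CX2] describes a carbon-carbon triple bond — an alkyne.
The closest candidate here is a vinyl group (-CH=CH2), but the C=C is a double bond; both carbons are CX3, not CX2. No other fragment satisfies the full query, so there is no match.

No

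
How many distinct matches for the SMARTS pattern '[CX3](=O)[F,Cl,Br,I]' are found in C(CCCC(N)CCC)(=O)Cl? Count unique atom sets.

[CX3](=O)[F,Cl,Br,I] is the SMARTS for an acyl halide: a carbonyl carbon bonded to a halogen.
Exactly one fragment in the molecule meets all constraints, giving 1 match.

1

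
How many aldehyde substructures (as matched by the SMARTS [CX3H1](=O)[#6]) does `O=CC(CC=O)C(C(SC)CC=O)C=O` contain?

[CX3H1](=O)[#6] is the SMARTS for an aldehyde: an sp2 carbon with one H, double-bonded to O and single-bonded to carbon.
The molecule carries 4 separate instances of an aldehyde (-CHO) meeting every constraint; each maps to a distinct set of atoms, giving 4 matches.

4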